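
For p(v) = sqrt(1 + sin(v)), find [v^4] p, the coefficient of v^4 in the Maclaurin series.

Compose series: expand the inner function first, then feed it into the outer expansion.
So c_4 = p^(4)(0)/4! = 1/384.

1/384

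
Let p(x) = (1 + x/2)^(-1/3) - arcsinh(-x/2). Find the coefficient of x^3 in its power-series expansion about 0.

-55/1296

Add the two expansions coefficient-wise.
p(0) = 1
p′(0) = 1/3
p′′(0) = 1/9
p′′′(0) = -55/216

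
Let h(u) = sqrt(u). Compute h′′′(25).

3/25000

Use the known series and substitute for the argument.
From the series, [(u - 25)^3] h = 1/50000; multiply by 3! = 6 to get 3/25000.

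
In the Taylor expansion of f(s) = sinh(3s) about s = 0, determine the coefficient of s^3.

9/2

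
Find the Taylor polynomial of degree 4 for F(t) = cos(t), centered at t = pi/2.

F(pi/2) = 0
F′(pi/2) = -1
F′′(pi/2) = 0
F′′′(pi/2) = 1
F^(4)(pi/2) = 0
The Taylor polynomial is Σ F^(k)(pi/2)/k! · (t - pi/2)^k.

(t - pi/2)^3/6 - (t - pi/2)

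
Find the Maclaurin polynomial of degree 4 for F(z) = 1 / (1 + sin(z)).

Use the geometric series for the reciprocal, then substitute.
F(0) = 1
F′(0) = -1
F′′(0) = 2
F′′′(0) = -5
F^(4)(0) = 16

2*z^4/3 - 5*z^3/6 + z^2 - z + 1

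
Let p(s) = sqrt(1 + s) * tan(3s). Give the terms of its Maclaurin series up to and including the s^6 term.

21561*s^6/1280 + 19941*s^5/640 + 75*s^4/16 + 69*s^3/8 + 3*s^2/2 + 3*s

Expand each factor separately, then convolve coefficients.
[s^0] = 0;  [s^1] = 3;  [s^2] = 3/2;  [s^3] = 69/8;  [s^4] = 75/16;  [s^5] = 19941/640;  [s^6] = 21561/1280.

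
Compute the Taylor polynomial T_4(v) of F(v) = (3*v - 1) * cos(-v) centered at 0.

-v^4/24 - 3*v^3/2 + v^2/2 + 3*v - 1

Multiply each power in the prefactor through the base expansion.
F(0) = -1
F′(0) = 3
F′′(0) = 1
F′′′(0) = -9
F^(4)(0) = -1
The Taylor polynomial is Σ F^(k)(0)/k! · v^k.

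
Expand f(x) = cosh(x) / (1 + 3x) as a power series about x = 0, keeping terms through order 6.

554311*x^6/720 - 2053*x^5/8 + 2053*x^4/24 - 57*x^3/2 + 19*x^2/2 - 3*x + 1

Multiply the two series term by term and collect like powers.
[x^0] = 1;  [x^1] = -3;  [x^2] = 19/2;  [x^3] = -57/2;  [x^4] = 2053/24;  [x^5] = -2053/8;  [x^6] = 554311/720.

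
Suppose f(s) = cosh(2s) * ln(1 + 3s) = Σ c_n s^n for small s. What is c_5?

Multiply the two series term by term and collect like powers.
[s^0] = 0;  [s^1] = 3;  [s^2] = -9/2;  [s^3] = 15;  [s^4] = -117/4;  [s^5] = 343/5.
So c_5 = f^(5)(0)/5! = 343/5.

343/5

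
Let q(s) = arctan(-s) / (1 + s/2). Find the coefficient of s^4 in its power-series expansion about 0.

Expand each factor separately, then convolve coefficients.

-1/24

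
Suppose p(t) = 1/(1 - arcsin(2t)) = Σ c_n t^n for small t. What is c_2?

Let u equal the inner series; expand the outer function in u and truncate.

4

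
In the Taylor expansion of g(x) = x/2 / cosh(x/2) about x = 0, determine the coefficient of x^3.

-1/16

Write the quotient as an unknown series and match coefficients against numerator = denominator · series.
[x^0] = 0;  [x^1] = 1/2;  [x^2] = 0;  [x^3] = -1/16.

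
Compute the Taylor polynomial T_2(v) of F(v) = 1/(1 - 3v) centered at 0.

9*v^2 + 3*v + 1

F(0) = 1
F′(0) = 3
F′′(0) = 18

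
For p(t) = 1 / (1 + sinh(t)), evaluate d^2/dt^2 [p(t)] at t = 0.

Expand as Σ (-1)^k u^k with u equal to the inner function's series.
The coefficient of t^2 in the expansion is 1, so p′′(0) = 2! * (1) = 2.

2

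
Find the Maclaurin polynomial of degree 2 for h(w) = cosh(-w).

Apply the Taylor formula c_k = f^(k)(a)/k!.
[w^0] = 1;  [w^1] = 0;  [w^2] = 1/2.

w^2/2 + 1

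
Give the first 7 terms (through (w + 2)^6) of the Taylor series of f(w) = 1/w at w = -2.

[(w + 2)^0] = -1/2;  [(w + 2)^1] = -1/4;  [(w + 2)^2] = -1/8;  [(w + 2)^3] = -1/16;  [(w + 2)^4] = -1/32;  [(w + 2)^5] = -1/64;  [(w + 2)^6] = -1/128.

-(w + 2)^6/128 - (w + 2)^5/64 - (w + 2)^4/32 - (w + 2)^3/16 - (w + 2)^2/8 - (w + 2)/4 - 1/2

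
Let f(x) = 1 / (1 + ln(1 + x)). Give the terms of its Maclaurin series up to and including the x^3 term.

Expand as Σ (-1)^k u^k with u equal to the inner function's series.
f(0) = 1
f′(0) = -1
f′′(0) = 3
f′′′(0) = -14
The Taylor polynomial is Σ f^(k)(0)/k! · x^k.

-7*x^3/3 + 3*x^2/2 - x + 1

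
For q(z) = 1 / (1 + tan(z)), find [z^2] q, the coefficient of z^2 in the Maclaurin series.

1

Use the geometric series for the reciprocal, then substitute.
q(0) = 1
q′(0) = -1
q′′(0) = 2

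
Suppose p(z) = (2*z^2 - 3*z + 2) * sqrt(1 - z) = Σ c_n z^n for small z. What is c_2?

13/4

Shift and add copies of the series according to the polynomial's terms.
p(0) = 2
p′(0) = -4
p′′(0) = 13/2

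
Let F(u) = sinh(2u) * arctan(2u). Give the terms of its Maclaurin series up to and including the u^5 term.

-8*u^4/3 + 4*u^2

Write out both Maclaurin series and multiply, keeping only the needed powers.
[u^0] = 0;  [u^1] = 0;  [u^2] = 4;  [u^3] = 0;  [u^4] = -8/3;  [u^5] = 0.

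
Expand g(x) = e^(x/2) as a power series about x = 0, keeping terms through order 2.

g(0) = 1
g′(0) = 1/2
g′′(0) = 1/4
Then c_k = g^(k)(0)/k! gives each Taylor coefficient.

x^2/8 + x/2 + 1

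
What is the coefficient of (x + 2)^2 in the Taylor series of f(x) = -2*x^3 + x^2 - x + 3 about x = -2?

13

Use the known series and substitute for the argument.
f(-2) = 25
f′(-2) = -29
f′′(-2) = 26
So c_2 = f′′(-2)/2! = 13.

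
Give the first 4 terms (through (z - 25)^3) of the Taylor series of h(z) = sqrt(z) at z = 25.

h(25) = 5
h′(25) = 1/10
h′′(25) = -1/500
h′′′(25) = 3/25000
Then c_k = h^(k)(25)/k! gives each Taylor coefficient.

(z - 25)^3/50000 - (z - 25)^2/1000 + (z - 25)/10 + 5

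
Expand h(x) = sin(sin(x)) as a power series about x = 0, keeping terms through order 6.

Let u equal the inner series; expand the outer function in u and truncate.
h(0) = 0
h′(0) = 1
h′′(0) = 0
h′′′(0) = -2
h^(4)(0) = 0
h^(5)(0) = 12
h^(6)(0) = 0
Then c_k = h^(k)(0)/k! gives each Taylor coefficient.

x^5/10 - x^3/3 + x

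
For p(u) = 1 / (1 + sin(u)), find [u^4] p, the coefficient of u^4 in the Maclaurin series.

2/3

Write 1/(1+u) = 1 - u + u^2 - u^3 + ... and substitute the series for u.
[u^0] = 1;  [u^1] = -1;  [u^2] = 1;  [u^3] = -5/6;  [u^4] = 2/3.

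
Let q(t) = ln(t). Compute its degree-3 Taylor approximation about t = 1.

Apply the Taylor formula c_k = f^(k)(a)/k!.
q(1) = 0
q′(1) = 1
q′′(1) = -1
q′′′(1) = 2
Dividing each by k! gives the coefficients c_0, ..., c_3.

(t - 1)^3/3 - (t - 1)^2/2 + (t - 1)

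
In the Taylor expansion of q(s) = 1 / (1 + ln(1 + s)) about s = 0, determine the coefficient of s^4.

Write 1/(1+u) = 1 - u + u^2 - u^3 + ... and substitute the series for u.
[s^0] = 1;  [s^1] = -1;  [s^2] = 3/2;  [s^3] = -7/3;  [s^4] = 11/3.

11/3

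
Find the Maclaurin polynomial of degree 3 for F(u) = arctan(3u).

F(0) = 0
F′(0) = 3
F′′(0) = 0
F′′′(0) = -54
The Taylor polynomial is Σ F^(k)(0)/k! · u^k.

-9*u^3 + 3*u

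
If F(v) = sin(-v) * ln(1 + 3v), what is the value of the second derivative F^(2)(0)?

Take the Cauchy product of the two expansions.
From the series, [v^2] F = -3; multiply by 2! = 2 to get -6.

-6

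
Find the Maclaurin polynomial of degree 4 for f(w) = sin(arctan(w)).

-w^3/2 + w

Substitute the inner expansion into the outer series and collect powers.
[w^0] = 0;  [w^1] = 1;  [w^2] = 0;  [w^3] = -1/2;  [w^4] = 0.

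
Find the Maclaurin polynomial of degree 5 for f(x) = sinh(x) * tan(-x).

Multiply the two series term by term and collect like powers.
f(0) = 0
f′(0) = 0
f′′(0) = -2
f′′′(0) = 0
f^(4)(0) = -12
f^(5)(0) = 0

-x^4/2 - x^2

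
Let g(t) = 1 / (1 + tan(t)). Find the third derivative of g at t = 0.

Use the geometric series for the reciprocal, then substitute.
The coefficient of t^3 in the expansion is -4/3, so g′′′(0) = 3! * (-4/3) = -8.

-8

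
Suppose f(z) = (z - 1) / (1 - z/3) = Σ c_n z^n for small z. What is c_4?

2/81

Distribute the polynomial across the series and collect like powers.
f(0) = -1
f′(0) = 2/3
f′′(0) = 4/9
f′′′(0) = 4/9
f^(4)(0) = 16/27
So c_4 = f^(4)(0)/4! = 2/81.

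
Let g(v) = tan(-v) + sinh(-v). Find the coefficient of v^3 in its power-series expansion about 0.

Combine the two series term by term.
g(0) = 0
g′(0) = -2
g′′(0) = 0
g′′′(0) = -3
So c_3 = g′′′(0)/3! = -1/2.

-1/2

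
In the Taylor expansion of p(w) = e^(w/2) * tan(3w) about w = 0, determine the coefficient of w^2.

Write out both Maclaurin series and multiply, keeping only the needed powers.
p(0) = 0
p′(0) = 3
p′′(0) = 3
Dividing each by k! gives the coefficients c_0, ..., c_2.

3/2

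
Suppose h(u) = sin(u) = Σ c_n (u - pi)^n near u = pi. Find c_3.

1/6

Compute the successive derivatives at the expansion point and divide by k!.
h(pi) = 0
h′(pi) = -1
h′′(pi) = 0
h′′′(pi) = 1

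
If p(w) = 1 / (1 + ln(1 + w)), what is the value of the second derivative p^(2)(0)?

3

Write 1/(1+u) = 1 - u + u^2 - u^3 + ... and substitute the series for u.
From the series, [w^2] p = 3/2; multiply by 2! = 2 to get 3.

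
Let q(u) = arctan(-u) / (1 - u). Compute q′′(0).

-2

Write out both Maclaurin series and multiply, keeping only the needed powers.
The coefficient of u^2 in the expansion is -1, so q′′(0) = 2! * (-1) = -2.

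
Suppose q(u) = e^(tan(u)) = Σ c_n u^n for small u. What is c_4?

Let u equal the inner series; expand the outer function in u and truncate.
q(0) = 1
q′(0) = 1
q′′(0) = 1
q′′′(0) = 3
q^(4)(0) = 9
So c_4 = q^(4)(0)/4! = 3/8.

3/8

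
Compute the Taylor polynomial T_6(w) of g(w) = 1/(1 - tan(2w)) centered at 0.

Compose series: expand the inner function first, then feed it into the outer expansion.
[w^0] = 1;  [w^1] = 2;  [w^2] = 4;  [w^3] = 32/3;  [w^4] = 80/3;  [w^5] = 1024/15;  [w^6] = 7808/45.

7808*w^6/45 + 1024*w^5/15 + 80*w^4/3 + 32*w^3/3 + 4*w^2 + 2*w + 1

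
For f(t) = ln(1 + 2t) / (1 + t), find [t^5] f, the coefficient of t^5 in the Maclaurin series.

Write out both Maclaurin series and multiply, keeping only the needed powers.

256/15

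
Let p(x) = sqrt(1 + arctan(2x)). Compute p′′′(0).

-5

Compose series: expand the inner function first, then feed it into the outer expansion.
From the series, [x^3] p = -5/6; multiply by 3! = 6 to get -5.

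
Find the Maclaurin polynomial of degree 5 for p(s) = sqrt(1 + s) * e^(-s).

Take the Cauchy product of the two expansions.
p(0) = 1
p′(0) = -1/2
p′′(0) = -1/4
p′′′(0) = 13/8
p^(4)(0) = -79/16
p^(5)(0) = 503/32

503*s^5/3840 - 79*s^4/384 + 13*s^3/48 - s^2/8 - s/2 + 1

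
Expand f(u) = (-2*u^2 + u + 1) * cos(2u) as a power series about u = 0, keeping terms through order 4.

Shift and add copies of the series according to the polynomial's terms.
f(0) = 1
f′(0) = 1
f′′(0) = -8
f′′′(0) = -12
f^(4)(0) = 112
Dividing each by k! gives the coefficients c_0, ..., c_4.

14*u^4/3 - 2*u^3 - 4*u^2 + u + 1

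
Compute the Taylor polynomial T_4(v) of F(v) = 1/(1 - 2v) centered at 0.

F(0) = 1
F′(0) = 2
F′′(0) = 8
F′′′(0) = 48
F^(4)(0) = 384
Then c_k = F^(k)(0)/k! gives each Taylor coefficient.

16*v^4 + 8*v^3 + 4*v^2 + 2*v + 1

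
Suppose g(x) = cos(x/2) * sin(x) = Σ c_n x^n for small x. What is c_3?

-7/24

Take the Cauchy product of the two expansions.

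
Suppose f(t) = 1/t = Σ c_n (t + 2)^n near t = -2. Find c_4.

f(-2) = -1/2
f′(-2) = -1/4
f′′(-2) = -1/4
f′′′(-2) = -3/8
f^(4)(-2) = -3/4
So c_4 = f^(4)(-2)/4! = -1/32.

-1/32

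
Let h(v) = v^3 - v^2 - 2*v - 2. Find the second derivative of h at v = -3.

-20

Compute the successive derivatives at the expansion point and divide by k!.
The coefficient of (v + 3)^2 in the expansion is -10, so h′′(-3) = 2! * (-10) = -20.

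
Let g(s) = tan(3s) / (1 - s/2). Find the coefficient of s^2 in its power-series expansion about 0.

3/2

Multiply the two series term by term and collect like powers.
g(0) = 0
g′(0) = 3
g′′(0) = 3
Then c_k = g^(k)(0)/k! gives each Taylor coefficient.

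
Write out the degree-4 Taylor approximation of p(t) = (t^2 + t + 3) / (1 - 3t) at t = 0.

Multiply each power in the prefactor through the base expansion.
[t^0] = 3;  [t^1] = 10;  [t^2] = 31;  [t^3] = 93;  [t^4] = 279.

279*t^4 + 93*t^3 + 31*t^2 + 10*t + 3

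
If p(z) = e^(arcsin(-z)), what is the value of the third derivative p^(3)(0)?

-2

Substitute the inner expansion into the outer series and collect powers.
The coefficient of z^3 in the expansion is -1/3, so p′′′(0) = 3! * (-1/3) = -2.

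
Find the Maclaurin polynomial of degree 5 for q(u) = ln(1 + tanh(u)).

u^4/12 - u^2/2 + u

Substitute the inner expansion into the outer series and collect powers.
q(0) = 0
q′(0) = 1
q′′(0) = -1
q′′′(0) = 0
q^(4)(0) = 2
q^(5)(0) = 0
The Taylor polynomial is Σ q^(k)(0)/k! · u^k.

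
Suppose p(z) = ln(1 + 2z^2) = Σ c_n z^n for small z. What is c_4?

-2

Apply the Taylor formula c_k = f^(k)(a)/k!.
p(0) = 0
p′(0) = 0
p′′(0) = 4
p′′′(0) = 0
p^(4)(0) = -48
Dividing each by k! gives the coefficients c_0, ..., c_4.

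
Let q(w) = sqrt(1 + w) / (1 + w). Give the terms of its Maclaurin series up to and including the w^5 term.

Expand each factor separately, then convolve coefficients.
q(0) = 1
q′(0) = -1/2
q′′(0) = 3/4
q′′′(0) = -15/8
q^(4)(0) = 105/16
q^(5)(0) = -945/32

-63*w^5/256 + 35*w^4/128 - 5*w^3/16 + 3*w^2/8 - w/2 + 1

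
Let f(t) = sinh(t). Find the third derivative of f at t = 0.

The coefficient of t^3 in the expansion is 1/6, so f′′′(0) = 3! * (1/6) = 1.

1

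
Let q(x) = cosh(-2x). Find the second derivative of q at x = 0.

4

Use the known series and substitute for the argument.
From the series, [x^2] q = 2; multiply by 2! = 2 to get 4.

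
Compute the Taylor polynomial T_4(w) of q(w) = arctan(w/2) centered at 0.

-w^3/24 + w/2

Compute the successive derivatives at the expansion point and divide by k!.
q(0) = 0
q′(0) = 1/2
q′′(0) = 0
q′′′(0) = -1/4
q^(4)(0) = 0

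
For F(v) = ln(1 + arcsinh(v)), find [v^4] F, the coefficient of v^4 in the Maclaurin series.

-1/12

Substitute the inner expansion into the outer series and collect powers.
[v^0] = 0;  [v^1] = 1;  [v^2] = -1/2;  [v^3] = 1/6;  [v^4] = -1/12.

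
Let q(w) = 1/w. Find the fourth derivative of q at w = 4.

The coefficient of (w - 4)^4 in the expansion is 1/1024, so q^(4)(4) = 4! * (1/1024) = 3/128.

3/128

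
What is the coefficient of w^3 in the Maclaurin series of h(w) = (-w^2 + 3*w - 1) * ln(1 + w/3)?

Multiply each power in the prefactor through the base expansion.
h(0) = 0
h′(0) = -1/3
h′′(0) = 19/9
h′′′(0) = -83/27
So c_3 = h′′′(0)/3! = -83/162.

-83/162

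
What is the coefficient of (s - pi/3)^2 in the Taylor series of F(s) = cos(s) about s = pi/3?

Compute the successive derivatives at the expansion point and divide by k!.
[(s - pi/3)^0] = 1/2;  [(s - pi/3)^1] = -sqrt(3)/2;  [(s - pi/3)^2] = -1/4.

-1/4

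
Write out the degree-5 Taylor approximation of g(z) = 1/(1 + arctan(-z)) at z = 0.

Plug the Maclaurin series of the inner function into that of the outer and collect terms.
[z^0] = 1;  [z^1] = 1;  [z^2] = 1;  [z^3] = 2/3;  [z^4] = 1/3;  [z^5] = 1/5.

z^5/5 + z^4/3 + 2*z^3/3 + z^2 + z + 1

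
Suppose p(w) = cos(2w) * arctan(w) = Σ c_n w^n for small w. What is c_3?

-7/3

Take the Cauchy product of the two expansions.
p(0) = 0
p′(0) = 1
p′′(0) = 0
p′′′(0) = -14
So c_3 = p′′′(0)/3! = -7/3.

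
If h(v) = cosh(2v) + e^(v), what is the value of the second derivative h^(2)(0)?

5

Add the two expansions coefficient-wise.
The coefficient of v^2 in the expansion is 5/2, so h′′(0) = 2! * (5/2) = 5.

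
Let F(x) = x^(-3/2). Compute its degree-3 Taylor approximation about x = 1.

Apply the Taylor formula c_k = f^(k)(a)/k!.

-35*(x - 1)^3/16 + 15*(x - 1)^2/8 - 3*(x - 1)/2 + 1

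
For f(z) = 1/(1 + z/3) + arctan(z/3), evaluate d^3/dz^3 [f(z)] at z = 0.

Combine the two series term by term.
From the series, [z^3] f = -4/81; multiply by 3! = 6 to get -8/27.

-8/27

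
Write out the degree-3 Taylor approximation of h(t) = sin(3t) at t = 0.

-9*t^3/2 + 3*t

Apply the Taylor formula c_k = f^(k)(a)/k!.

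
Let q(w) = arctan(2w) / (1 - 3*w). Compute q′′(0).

12

Multiply the numerator's expansion by the denominator's geometric series.
The coefficient of w^2 in the expansion is 6, so q′′(0) = 2! * (6) = 12.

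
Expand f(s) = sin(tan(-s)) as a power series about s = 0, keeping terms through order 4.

Let u equal the inner series; expand the outer function in u and truncate.
f(0) = 0
f′(0) = -1
f′′(0) = 0
f′′′(0) = -1
f^(4)(0) = 0

-s^3/6 - s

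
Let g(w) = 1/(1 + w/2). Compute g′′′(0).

-3/4

From the series, [w^3] g = -1/8; multiply by 3! = 6 to get -3/4.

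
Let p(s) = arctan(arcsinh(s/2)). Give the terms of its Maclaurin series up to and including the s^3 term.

-s^3/16 + s/2

Plug the Maclaurin series of the inner function into that of the outer and collect terms.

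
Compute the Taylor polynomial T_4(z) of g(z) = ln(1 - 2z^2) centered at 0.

-2*z^4 - 2*z^2

g(0) = 0
g′(0) = 0
g′′(0) = -4
g′′′(0) = 0
g^(4)(0) = -48
Dividing each by k! gives the coefficients c_0, ..., c_4.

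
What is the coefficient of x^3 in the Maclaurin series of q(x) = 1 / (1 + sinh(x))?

Expand as Σ (-1)^k u^k with u equal to the inner function's series.
[x^0] = 1;  [x^1] = -1;  [x^2] = 1;  [x^3] = -7/6.

-7/6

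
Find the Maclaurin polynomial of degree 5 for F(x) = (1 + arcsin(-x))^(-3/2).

Substitute the inner expansion into the outer series and collect powers.
F(0) = 1
F′(0) = 3/2
F′′(0) = 15/4
F′′′(0) = 117/8
F^(4)(0) = 1185/16
F^(5)(0) = 15027/32
The Taylor polynomial is Σ F^(k)(0)/k! · x^k.

5009*x^5/1280 + 395*x^4/128 + 39*x^3/16 + 15*x^2/8 + 3*x/2 + 1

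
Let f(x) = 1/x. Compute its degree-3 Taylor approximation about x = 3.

Apply the Taylor formula c_k = f^(k)(a)/k!.
f(3) = 1/3
f′(3) = -1/9
f′′(3) = 2/27
f′′′(3) = -2/27

-(x - 3)^3/81 + (x - 3)^2/27 - (x - 3)/9 + 1/3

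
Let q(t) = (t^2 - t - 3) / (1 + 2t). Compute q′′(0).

Multiply each power in the prefactor through the base expansion.
From the series, [t^2] q = -9; multiply by 2! = 2 to get -18.

-18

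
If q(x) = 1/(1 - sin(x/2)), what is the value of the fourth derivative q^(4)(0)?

Substitute the inner expansion into the outer series and collect powers.
The coefficient of x^4 in the expansion is 1/24, so q^(4)(0) = 4! * (1/24) = 1.

1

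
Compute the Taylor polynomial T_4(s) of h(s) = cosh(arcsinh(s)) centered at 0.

-s^4/8 + s^2/2 + 1

Compose series: expand the inner function first, then feed it into the outer expansion.
h(0) = 1
h′(0) = 0
h′′(0) = 1
h′′′(0) = 0
h^(4)(0) = -3
The Taylor polynomial is Σ h^(k)(0)/k! · s^k.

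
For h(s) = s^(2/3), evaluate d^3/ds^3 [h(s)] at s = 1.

8/27

Differentiate repeatedly and evaluate at the center.
The coefficient of (s - 1)^3 in the expansion is 4/81, so h′′′(1) = 3! * (4/81) = 8/27.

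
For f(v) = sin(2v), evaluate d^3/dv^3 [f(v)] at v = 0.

The coefficient of v^3 in the expansion is -4/3, so f′′′(0) = 3! * (-4/3) = -8.

-8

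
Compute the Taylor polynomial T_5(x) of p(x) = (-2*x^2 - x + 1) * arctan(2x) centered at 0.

176*x^5/15 + 8*x^4/3 - 20*x^3/3 - 2*x^2 + 2*x

Shift and add copies of the series according to the polynomial's terms.
p(0) = 0
p′(0) = 2
p′′(0) = -4
p′′′(0) = -40
p^(4)(0) = 64
p^(5)(0) = 1408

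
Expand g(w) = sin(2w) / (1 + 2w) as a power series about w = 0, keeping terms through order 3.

Expand each factor separately, then convolve coefficients.
g(0) = 0
g′(0) = 2
g′′(0) = -8
g′′′(0) = 40
Then c_k = g^(k)(0)/k! gives each Taylor coefficient.

20*w^3/3 - 4*w^2 + 2*w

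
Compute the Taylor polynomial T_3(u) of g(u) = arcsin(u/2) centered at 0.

u^3/48 + u/2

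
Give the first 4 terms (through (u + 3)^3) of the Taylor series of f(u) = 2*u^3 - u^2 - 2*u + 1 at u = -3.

Apply the Taylor formula c_k = f^(k)(a)/k!.
[(u + 3)^0] = -56;  [(u + 3)^1] = 58;  [(u + 3)^2] = -19;  [(u + 3)^3] = 2.

2*(u + 3)^3 - 19*(u + 3)^2 + 58*(u + 3) - 56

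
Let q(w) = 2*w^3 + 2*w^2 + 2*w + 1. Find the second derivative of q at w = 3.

Use the known series and substitute for the argument.
From the series, [(w - 3)^2] q = 20; multiply by 2! = 2 to get 40.

40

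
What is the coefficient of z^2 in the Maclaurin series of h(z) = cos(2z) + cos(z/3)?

-37/18

Expand each term separately and add.
h(0) = 2
h′(0) = 0
h′′(0) = -37/9
So c_2 = h′′(0)/2! = -37/18.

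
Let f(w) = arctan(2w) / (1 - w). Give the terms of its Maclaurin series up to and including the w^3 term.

-2*w^3/3 + 2*w^2 + 2*w

Take the Cauchy product of the two expansions.
f(0) = 0
f′(0) = 2
f′′(0) = 4
f′′′(0) = -4
Dividing each by k! gives the coefficients c_0, ..., c_3.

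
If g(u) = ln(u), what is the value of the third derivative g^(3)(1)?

From the series, [(u - 1)^3] g = 1/3; multiply by 3! = 6 to get 2.

2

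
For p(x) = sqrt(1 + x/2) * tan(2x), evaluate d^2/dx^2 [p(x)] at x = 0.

Multiply the two series term by term and collect like powers.
The coefficient of x^2 in the expansion is 1/2, so p′′(0) = 2! * (1/2) = 1.

1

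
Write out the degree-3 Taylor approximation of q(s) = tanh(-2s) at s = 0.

8*s^3/3 - 2*s

Differentiate repeatedly and evaluate at the center.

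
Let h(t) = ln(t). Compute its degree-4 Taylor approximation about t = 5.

-(t - 5)^4/2500 + (t - 5)^3/375 - (t - 5)^2/50 + (t - 5)/5 + ln(5)

Apply the Taylor formula c_k = f^(k)(a)/k!.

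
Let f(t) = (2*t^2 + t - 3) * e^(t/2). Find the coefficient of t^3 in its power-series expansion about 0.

17/16

Multiply each power in the prefactor through the base expansion.
[t^0] = -3;  [t^1] = -1/2;  [t^2] = 17/8;  [t^3] = 17/16.
So c_3 = f′′′(0)/3! = 17/16.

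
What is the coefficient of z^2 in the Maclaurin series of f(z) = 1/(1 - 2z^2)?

2

Differentiate repeatedly and evaluate at the center.
f(0) = 1
f′(0) = 0
f′′(0) = 4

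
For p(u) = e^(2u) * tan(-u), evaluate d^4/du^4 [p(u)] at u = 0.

Take the Cauchy product of the two expansions.
From the series, [u^4] p = -2; multiply by 4! = 24 to get -48.

-48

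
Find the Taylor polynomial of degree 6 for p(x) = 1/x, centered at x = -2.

p(-2) = -1/2
p′(-2) = -1/4
p′′(-2) = -1/4
p′′′(-2) = -3/8
p^(4)(-2) = -3/4
p^(5)(-2) = -15/8
p^(6)(-2) = -45/8

-(x + 2)^6/128 - (x + 2)^5/64 - (x + 2)^4/32 - (x + 2)^3/16 - (x + 2)^2/8 - (x + 2)/4 - 1/2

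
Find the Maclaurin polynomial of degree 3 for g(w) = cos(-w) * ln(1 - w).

Write out both Maclaurin series and multiply, keeping only the needed powers.
g(0) = 0
g′(0) = -1
g′′(0) = -1
g′′′(0) = 1

w^3/6 - w^2/2 - w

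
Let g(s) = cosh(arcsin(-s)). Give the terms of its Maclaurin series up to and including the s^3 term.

Compose series: expand the inner function first, then feed it into the outer expansion.
g(0) = 1
g′(0) = 0
g′′(0) = 1
g′′′(0) = 0

s^2/2 + 1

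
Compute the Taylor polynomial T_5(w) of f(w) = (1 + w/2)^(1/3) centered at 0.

f(0) = 1
f′(0) = 1/6
f′′(0) = -1/18
f′′′(0) = 5/108
f^(4)(0) = -5/81
f^(5)(0) = 55/486
Dividing each by k! gives the coefficients c_0, ..., c_5.

11*w^5/11664 - 5*w^4/1944 + 5*w^3/648 - w^2/36 + w/6 + 1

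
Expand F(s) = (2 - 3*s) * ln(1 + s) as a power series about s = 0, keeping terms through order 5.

Shift and add copies of the series according to the polynomial's terms.
[s^0] = 0;  [s^1] = 2;  [s^2] = -4;  [s^3] = 13/6;  [s^4] = -3/2;  [s^5] = 23/20.

23*s^5/20 - 3*s^4/2 + 13*s^3/6 - 4*s^2 + 2*s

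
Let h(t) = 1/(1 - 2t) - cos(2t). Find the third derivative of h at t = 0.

Expand each term separately and add.
The coefficient of t^3 in the expansion is 8, so h′′′(0) = 3! * (8) = 48.

48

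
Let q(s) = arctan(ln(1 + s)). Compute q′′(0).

-1

Substitute the inner expansion into the outer series and collect powers.
The coefficient of s^2 in the expansion is -1/2, so q′′(0) = 2! * (-1/2) = -1.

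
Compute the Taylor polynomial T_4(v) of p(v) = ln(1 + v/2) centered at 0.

Compute the successive derivatives at the expansion point and divide by k!.
p(0) = 0
p′(0) = 1/2
p′′(0) = -1/4
p′′′(0) = 1/4
p^(4)(0) = -3/8
The Taylor polynomial is Σ p^(k)(0)/k! · v^k.

-v^4/64 + v^3/24 - v^2/8 + v/2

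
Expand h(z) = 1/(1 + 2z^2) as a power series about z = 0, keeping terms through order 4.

4*z^4 - 2*z^2 + 1

Apply the Taylor formula c_k = f^(k)(a)/k!.
h(0) = 1
h′(0) = 0
h′′(0) = -4
h′′′(0) = 0
h^(4)(0) = 96
Dividing each by k! gives the coefficients c_0, ..., c_4.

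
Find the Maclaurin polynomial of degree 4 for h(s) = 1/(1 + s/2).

s^4/16 - s^3/8 + s^2/4 - s/2 + 1

h(0) = 1
h′(0) = -1/2
h′′(0) = 1/2
h′′′(0) = -3/4
h^(4)(0) = 3/2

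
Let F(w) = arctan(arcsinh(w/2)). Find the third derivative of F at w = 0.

Substitute the inner expansion into the outer series and collect powers.
From the series, [w^3] F = -1/16; multiply by 3! = 6 to get -3/8.

-3/8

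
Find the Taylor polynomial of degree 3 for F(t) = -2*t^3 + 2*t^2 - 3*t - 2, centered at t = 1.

-2*(t - 1)^3 - 4*(t - 1)^2 - 5*(t - 1) - 5

F(1) = -5
F′(1) = -5
F′′(1) = -8
F′′′(1) = -12
Then c_k = F^(k)(1)/k! gives each Taylor coefficient.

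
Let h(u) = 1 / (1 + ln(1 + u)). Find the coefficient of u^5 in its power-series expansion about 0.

-347/60

Write 1/(1+u) = 1 - u + u^2 - u^3 + ... and substitute the series for u.
h(0) = 1
h′(0) = -1
h′′(0) = 3
h′′′(0) = -14
h^(4)(0) = 88
h^(5)(0) = -694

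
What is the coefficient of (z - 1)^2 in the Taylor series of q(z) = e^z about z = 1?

Compute the successive derivatives at the expansion point and divide by k!.
q(1) = e
q′(1) = e
q′′(1) = e
So c_2 = q′′(1)/2! = e/2.

e/2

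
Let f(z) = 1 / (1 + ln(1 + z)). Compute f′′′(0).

Use the geometric series for the reciprocal, then substitute.
From the series, [z^3] f = -7/3; multiply by 3! = 6 to get -14.

-14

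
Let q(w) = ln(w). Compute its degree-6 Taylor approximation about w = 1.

-(w - 1)^6/6 + (w - 1)^5/5 - (w - 1)^4/4 + (w - 1)^3/3 - (w - 1)^2/2 + (w - 1)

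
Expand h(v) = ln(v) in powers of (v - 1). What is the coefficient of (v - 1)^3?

1/3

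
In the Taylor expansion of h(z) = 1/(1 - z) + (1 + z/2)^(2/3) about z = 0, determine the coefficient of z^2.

35/36

Expand each term separately and add.
[z^0] = 2;  [z^1] = 4/3;  [z^2] = 35/36.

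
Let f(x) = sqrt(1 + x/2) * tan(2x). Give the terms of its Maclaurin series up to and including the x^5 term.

64181*x^5/15360 + 131*x^4/192 + 125*x^3/48 + x^2/2 + 2*x

Write out both Maclaurin series and multiply, keeping only the needed powers.
[x^0] = 0;  [x^1] = 2;  [x^2] = 1/2;  [x^3] = 125/48;  [x^4] = 131/192;  [x^5] = 64181/15360.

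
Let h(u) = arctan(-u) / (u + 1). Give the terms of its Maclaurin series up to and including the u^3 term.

Expand 1/(denominator) as a geometric series and multiply by the numerator's series.
h(0) = 0
h′(0) = -1
h′′(0) = 2
h′′′(0) = -4

-2*u^3/3 + u^2 - u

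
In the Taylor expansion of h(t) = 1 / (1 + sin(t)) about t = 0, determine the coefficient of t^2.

Expand as Σ (-1)^k u^k with u equal to the inner function's series.
h(0) = 1
h′(0) = -1
h′′(0) = 2
Dividing each by k! gives the coefficients c_0, ..., c_2.

1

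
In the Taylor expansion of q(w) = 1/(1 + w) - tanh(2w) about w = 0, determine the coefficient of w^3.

Combine the two series term by term.
q(0) = 1
q′(0) = -3
q′′(0) = 2
q′′′(0) = 10
So c_3 = q′′′(0)/3! = 5/3.

5/3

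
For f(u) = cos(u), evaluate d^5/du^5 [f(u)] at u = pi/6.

-1/2

The coefficient of (u - pi/6)^5 in the expansion is -1/240, so f^(5)(pi/6) = 5! * (-1/240) = -1/2.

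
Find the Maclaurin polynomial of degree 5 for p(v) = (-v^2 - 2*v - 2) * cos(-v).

Shift and add copies of the series according to the polynomial's terms.

-v^5/12 + 5*v^4/12 + v^3 - 2*v - 2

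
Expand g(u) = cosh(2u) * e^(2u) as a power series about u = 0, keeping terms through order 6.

Write out both Maclaurin series and multiply, keeping only the needed powers.
g(0) = 1
g′(0) = 2
g′′(0) = 8
g′′′(0) = 32
g^(4)(0) = 128
g^(5)(0) = 512
g^(6)(0) = 2048

128*u^6/45 + 64*u^5/15 + 16*u^4/3 + 16*u^3/3 + 4*u^2 + 2*u + 1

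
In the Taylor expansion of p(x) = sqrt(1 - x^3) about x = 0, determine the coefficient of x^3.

Apply the Taylor formula c_k = f^(k)(a)/k!.
[x^0] = 1;  [x^1] = 0;  [x^2] = 0;  [x^3] = -1/2.
So c_3 = p′′′(0)/3! = -1/2.

-1/2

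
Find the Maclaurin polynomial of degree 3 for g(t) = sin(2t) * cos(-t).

-7*t^3/3 + 2*t

Take the Cauchy product of the two expansions.
[t^0] = 0;  [t^1] = 2;  [t^2] = 0;  [t^3] = -7/3.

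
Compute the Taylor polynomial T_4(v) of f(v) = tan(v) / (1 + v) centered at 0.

-4*v^4/3 + 4*v^3/3 - v^2 + v

Expand each factor separately, then convolve coefficients.
f(0) = 0
f′(0) = 1
f′′(0) = -2
f′′′(0) = 8
f^(4)(0) = -32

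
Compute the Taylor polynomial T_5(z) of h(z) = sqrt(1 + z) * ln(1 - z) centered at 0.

Take the Cauchy product of the two expansions.

-529*z^5/1920 - 5*z^4/12 - 11*z^3/24 - z^2 - z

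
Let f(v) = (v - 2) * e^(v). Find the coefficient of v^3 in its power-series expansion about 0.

Distribute the polynomial across the series and collect like powers.
f(0) = -2
f′(0) = -1
f′′(0) = 0
f′′′(0) = 1
So c_3 = f′′′(0)/3! = 1/6.

1/6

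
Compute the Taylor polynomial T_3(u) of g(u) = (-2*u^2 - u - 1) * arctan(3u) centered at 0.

3*u^3 - 3*u^2 - 3*u

Distribute the polynomial across the series and collect like powers.
g(0) = 0
g′(0) = -3
g′′(0) = -6
g′′′(0) = 18
Dividing each by k! gives the coefficients c_0, ..., c_3.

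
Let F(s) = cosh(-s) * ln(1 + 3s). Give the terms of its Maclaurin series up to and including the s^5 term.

Multiply the two series term by term and collect like powers.
F(0) = 0
F′(0) = 3
F′′(0) = -9
F′′′(0) = 63
F^(4)(0) = -540
F^(5)(0) = 6387

2129*s^5/40 - 45*s^4/2 + 21*s^3/2 - 9*s^2/2 + 3*s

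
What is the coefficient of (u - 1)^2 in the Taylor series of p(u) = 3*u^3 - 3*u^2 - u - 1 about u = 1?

p(1) = -2
p′(1) = 2
p′′(1) = 12
So c_2 = p′′(1)/2! = 6.

6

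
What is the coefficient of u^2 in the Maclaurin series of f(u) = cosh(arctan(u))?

Substitute the inner expansion into the outer series and collect powers.
[u^0] = 1;  [u^1] = 0;  [u^2] = 1/2.

1/2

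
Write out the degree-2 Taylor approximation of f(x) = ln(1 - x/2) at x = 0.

-x^2/8 - x/2

Use the known series and substitute for the argument.
[x^0] = 0;  [x^1] = -1/2;  [x^2] = -1/8.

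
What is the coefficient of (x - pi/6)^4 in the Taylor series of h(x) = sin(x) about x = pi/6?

1/48

h(pi/6) = 1/2
h′(pi/6) = sqrt(3)/2
h′′(pi/6) = -1/2
h′′′(pi/6) = -sqrt(3)/2
h^(4)(pi/6) = 1/2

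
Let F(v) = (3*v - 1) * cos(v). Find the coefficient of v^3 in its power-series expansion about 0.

-3/2

Multiply each power in the prefactor through the base expansion.
F(0) = -1
F′(0) = 3
F′′(0) = 1
F′′′(0) = -9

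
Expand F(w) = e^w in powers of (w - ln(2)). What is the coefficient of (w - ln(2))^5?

1/60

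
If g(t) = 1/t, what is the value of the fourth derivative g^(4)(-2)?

-3/4

The coefficient of (t + 2)^4 in the expansion is -1/32, so g^(4)(-2) = 4! * (-1/32) = -3/4.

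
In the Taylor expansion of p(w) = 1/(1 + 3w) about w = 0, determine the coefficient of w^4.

p(0) = 1
p′(0) = -3
p′′(0) = 18
p′′′(0) = -162
p^(4)(0) = 1944
Then c_k = p^(k)(0)/k! gives each Taylor coefficient.

81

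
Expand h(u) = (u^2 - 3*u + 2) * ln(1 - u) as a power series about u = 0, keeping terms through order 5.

Shift and add copies of the series according to the polynomial's terms.
h(0) = 0
h′(0) = -2
h′′(0) = 4
h′′′(0) = -1
h^(4)(0) = 0
h^(5)(0) = 2

u^5/60 - u^3/6 + 2*u^2 - 2*u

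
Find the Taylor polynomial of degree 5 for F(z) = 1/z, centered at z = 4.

-(z - 4)^5/4096 + (z - 4)^4/1024 - (z - 4)^3/256 + (z - 4)^2/64 - (z - 4)/16 + 1/4

Use the known series and substitute for the argument.
F(4) = 1/4
F′(4) = -1/16
F′′(4) = 1/32
F′′′(4) = -3/128
F^(4)(4) = 3/128
F^(5)(4) = -15/512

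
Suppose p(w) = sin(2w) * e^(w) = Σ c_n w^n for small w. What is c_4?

Write out both Maclaurin series and multiply, keeping only the needed powers.
p(0) = 0
p′(0) = 2
p′′(0) = 4
p′′′(0) = -2
p^(4)(0) = -24
Dividing each by k! gives the coefficients c_0, ..., c_4.

-1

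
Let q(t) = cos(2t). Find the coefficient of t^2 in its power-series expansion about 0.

-2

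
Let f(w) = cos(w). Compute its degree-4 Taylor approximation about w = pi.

[(w - pi)^0] = -1;  [(w - pi)^1] = 0;  [(w - pi)^2] = 1/2;  [(w - pi)^3] = 0;  [(w - pi)^4] = -1/24.

-(w - pi)^4/24 + (w - pi)^2/2 - 1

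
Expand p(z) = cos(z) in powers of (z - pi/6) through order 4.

sqrt(3)*(z - pi/6)^4/48 + (z - pi/6)^3/12 - sqrt(3)*(z - pi/6)^2/4 - (z - pi/6)/2 + sqrt(3)/2

Use the known series and substitute for the argument.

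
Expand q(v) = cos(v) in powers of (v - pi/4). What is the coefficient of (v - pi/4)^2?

[(v - pi/4)^0] = sqrt(2)/2;  [(v - pi/4)^1] = -sqrt(2)/2;  [(v - pi/4)^2] = -sqrt(2)/4.

-sqrt(2)/4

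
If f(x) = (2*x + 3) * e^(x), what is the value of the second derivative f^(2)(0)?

7

Multiply each power in the prefactor through the base expansion.
From the series, [x^2] f = 7/2; multiply by 2! = 2 to get 7.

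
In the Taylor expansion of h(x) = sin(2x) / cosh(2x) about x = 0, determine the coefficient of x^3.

Divide the numerator series by the denominator series (power-series long division).
h(0) = 0
h′(0) = 2
h′′(0) = 0
h′′′(0) = -32
So c_3 = h′′′(0)/3! = -16/3.

-16/3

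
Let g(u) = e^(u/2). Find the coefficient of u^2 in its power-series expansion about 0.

1/8

[u^0] = 1;  [u^1] = 1/2;  [u^2] = 1/8.
So c_2 = g′′(0)/2! = 1/8.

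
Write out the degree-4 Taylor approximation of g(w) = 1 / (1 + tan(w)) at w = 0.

5*w^4/3 - 4*w^3/3 + w^2 - w + 1

Write 1/(1+u) = 1 - u + u^2 - u^3 + ... and substitute the series for u.
g(0) = 1
g′(0) = -1
g′′(0) = 2
g′′′(0) = -8
g^(4)(0) = 40
The Taylor polynomial is Σ g^(k)(0)/k! · w^k.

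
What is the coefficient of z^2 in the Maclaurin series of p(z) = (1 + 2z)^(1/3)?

Compute the successive derivatives at the expansion point and divide by k!.
p(0) = 1
p′(0) = 2/3
p′′(0) = -8/9
So c_2 = p′′(0)/2! = -4/9.

-4/9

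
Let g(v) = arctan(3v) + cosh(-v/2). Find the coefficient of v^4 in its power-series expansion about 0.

Combine the two series term by term.
g(0) = 1
g′(0) = 3
g′′(0) = 1/4
g′′′(0) = -54
g^(4)(0) = 1/16
So c_4 = g^(4)(0)/4! = 1/384.

1/384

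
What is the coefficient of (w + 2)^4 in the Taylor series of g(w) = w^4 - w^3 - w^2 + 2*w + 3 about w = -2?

Compute the successive derivatives at the expansion point and divide by k!.
g(-2) = 19
g′(-2) = -38
g′′(-2) = 58
g′′′(-2) = -54
g^(4)(-2) = 24
So c_4 = g^(4)(-2)/4! = 1.

1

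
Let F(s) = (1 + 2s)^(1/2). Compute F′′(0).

-1

Compute the successive derivatives at the expansion point and divide by k!.
The coefficient of s^2 in the expansion is -1/2, so F′′(0) = 2! * (-1/2) = -1.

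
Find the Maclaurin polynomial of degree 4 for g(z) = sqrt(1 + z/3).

-5*z^4/10368 + z^3/432 - z^2/72 + z/6 + 1

Differentiate repeatedly and evaluate at the center.
[z^0] = 1;  [z^1] = 1/6;  [z^2] = -1/72;  [z^3] = 1/432;  [z^4] = -5/10368.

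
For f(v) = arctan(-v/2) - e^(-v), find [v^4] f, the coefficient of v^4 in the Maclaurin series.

Combine the two series term by term.
f(0) = -1
f′(0) = 1/2
f′′(0) = -1
f′′′(0) = 5/4
f^(4)(0) = -1
Then c_k = f^(k)(0)/k! gives each Taylor coefficient.

-1/24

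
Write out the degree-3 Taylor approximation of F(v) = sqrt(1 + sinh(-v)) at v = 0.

Plug the Maclaurin series of the inner function into that of the outer and collect terms.
[v^0] = 1;  [v^1] = -1/2;  [v^2] = -1/8;  [v^3] = -7/48.

-7*v^3/48 - v^2/8 - v/2 + 1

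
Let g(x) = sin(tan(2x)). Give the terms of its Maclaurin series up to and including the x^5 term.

Substitute the inner expansion into the outer series and collect powers.

-4*x^5/5 + 4*x^3/3 + 2*x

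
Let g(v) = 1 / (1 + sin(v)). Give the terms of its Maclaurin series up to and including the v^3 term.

Use the geometric series for the reciprocal, then substitute.
g(0) = 1
g′(0) = -1
g′′(0) = 2
g′′′(0) = -5
Dividing each by k! gives the coefficients c_0, ..., c_3.

-5*v^3/6 + v^2 - v + 1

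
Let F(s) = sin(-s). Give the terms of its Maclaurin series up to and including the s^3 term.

s^3/6 - s

Compute the successive derivatives at the expansion point and divide by k!.
F(0) = 0
F′(0) = -1
F′′(0) = 0
F′′′(0) = 1
The Taylor polynomial is Σ F^(k)(0)/k! · s^k.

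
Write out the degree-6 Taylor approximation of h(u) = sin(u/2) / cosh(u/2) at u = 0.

3*u^5/320 - u^3/12 + u/2

Divide the numerator series by the denominator series (power-series long division).
h(0) = 0
h′(0) = 1/2
h′′(0) = 0
h′′′(0) = -1/2
h^(4)(0) = 0
h^(5)(0) = 9/8
h^(6)(0) = 0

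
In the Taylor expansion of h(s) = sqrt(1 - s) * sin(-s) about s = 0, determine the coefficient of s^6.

27/1280

Take the Cauchy product of the two expansions.
h(0) = 0
h′(0) = -1
h′′(0) = 1
h′′′(0) = 7/4
h^(4)(0) = -1/2
h^(5)(0) = 19/16
h^(6)(0) = 243/16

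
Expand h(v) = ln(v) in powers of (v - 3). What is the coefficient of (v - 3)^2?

-1/18

Differentiate repeatedly and evaluate at the center.
[(v - 3)^0] = ln(3);  [(v - 3)^1] = 1/3;  [(v - 3)^2] = -1/18.
So c_2 = h′′(3)/2! = -1/18.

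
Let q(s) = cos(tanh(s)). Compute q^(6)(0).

Let u equal the inner series; expand the outer function in u and truncate.
From the series, [s^6] q = -59/240; multiply by 6! = 720 to get -177.

-177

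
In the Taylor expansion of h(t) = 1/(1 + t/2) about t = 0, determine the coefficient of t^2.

1/4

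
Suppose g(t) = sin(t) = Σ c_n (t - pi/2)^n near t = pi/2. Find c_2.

c_2 = g′′(pi/2)/2! = -1/2.

-1/2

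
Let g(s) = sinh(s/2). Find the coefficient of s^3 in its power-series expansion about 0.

[s^0] = 0;  [s^1] = 1/2;  [s^2] = 0;  [s^3] = 1/48.
So c_3 = g′′′(0)/3! = 1/48.

1/48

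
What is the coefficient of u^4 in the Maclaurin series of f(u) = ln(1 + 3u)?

-81/4

Apply the Taylor formula c_k = f^(k)(a)/k!.
[u^0] = 0;  [u^1] = 3;  [u^2] = -9/2;  [u^3] = 9;  [u^4] = -81/4.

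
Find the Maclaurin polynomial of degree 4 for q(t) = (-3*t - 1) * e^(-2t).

10*t^4/3 - 14*t^3/3 + 4*t^2 - t - 1

Distribute the polynomial across the series and collect like powers.
q(0) = -1
q′(0) = -1
q′′(0) = 8
q′′′(0) = -28
q^(4)(0) = 80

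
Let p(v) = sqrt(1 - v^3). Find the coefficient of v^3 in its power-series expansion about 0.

Differentiate repeatedly and evaluate at the center.

-1/2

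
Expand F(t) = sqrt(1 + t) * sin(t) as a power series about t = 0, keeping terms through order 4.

Take the Cauchy product of the two expansions.
F(0) = 0
F′(0) = 1
F′′(0) = 1
F′′′(0) = -7/4
F^(4)(0) = -1/2

-t^4/48 - 7*t^3/24 + t^2/2 + t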